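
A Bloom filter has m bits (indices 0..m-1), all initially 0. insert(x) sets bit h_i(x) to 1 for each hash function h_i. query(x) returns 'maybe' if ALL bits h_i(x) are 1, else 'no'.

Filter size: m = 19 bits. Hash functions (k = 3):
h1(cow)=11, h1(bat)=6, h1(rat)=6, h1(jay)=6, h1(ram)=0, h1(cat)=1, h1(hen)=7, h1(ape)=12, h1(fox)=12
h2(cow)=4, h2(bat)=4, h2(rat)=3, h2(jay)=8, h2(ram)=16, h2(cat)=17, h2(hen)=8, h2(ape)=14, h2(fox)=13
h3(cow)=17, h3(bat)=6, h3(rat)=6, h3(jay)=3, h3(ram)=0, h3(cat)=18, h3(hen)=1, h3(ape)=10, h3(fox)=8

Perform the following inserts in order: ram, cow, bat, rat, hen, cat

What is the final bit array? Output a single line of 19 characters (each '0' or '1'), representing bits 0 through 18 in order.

Start: bits=0000000000000000000
After insert 'ram': sets bits 0 16 -> bits=1000000000000000100
After insert 'cow': sets bits 4 11 17 -> bits=1000100000010000110
After insert 'bat': sets bits 4 6 -> bits=1000101000010000110
After insert 'rat': sets bits 3 6 -> bits=1001101000010000110
After insert 'hen': sets bits 1 7 8 -> bits=1101101110010000110
After insert 'cat': sets bits 1 17 18 -> bits=1101101110010000111

Answer: 1101101110010000111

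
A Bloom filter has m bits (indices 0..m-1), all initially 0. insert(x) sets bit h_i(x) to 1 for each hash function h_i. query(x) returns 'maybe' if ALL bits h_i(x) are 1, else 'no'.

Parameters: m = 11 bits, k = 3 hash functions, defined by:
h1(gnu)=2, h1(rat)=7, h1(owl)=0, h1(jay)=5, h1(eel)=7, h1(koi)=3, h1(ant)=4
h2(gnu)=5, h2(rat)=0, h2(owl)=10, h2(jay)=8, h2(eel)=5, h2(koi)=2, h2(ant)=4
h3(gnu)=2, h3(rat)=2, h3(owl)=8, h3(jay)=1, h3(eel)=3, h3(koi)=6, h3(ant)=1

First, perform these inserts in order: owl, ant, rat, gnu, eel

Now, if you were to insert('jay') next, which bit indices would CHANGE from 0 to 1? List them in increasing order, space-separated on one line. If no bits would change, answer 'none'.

Answer: none

Derivation:
Start: bits=00000000000
After insert 'owl': sets bits 0 8 10 -> bits=10000000101
After insert 'ant': sets bits 1 4 -> bits=11001000101
After insert 'rat': sets bits 0 2 7 -> bits=11101001101
After insert 'gnu': sets bits 2 5 -> bits=11101101101
After insert 'eel': sets bits 3 5 7 -> bits=11111101101
insert 'jay' would touch bits 1 5 8; currently bit1=1, bit5=1, bit8=1
Bits that are 0 among those (would change 0->1): none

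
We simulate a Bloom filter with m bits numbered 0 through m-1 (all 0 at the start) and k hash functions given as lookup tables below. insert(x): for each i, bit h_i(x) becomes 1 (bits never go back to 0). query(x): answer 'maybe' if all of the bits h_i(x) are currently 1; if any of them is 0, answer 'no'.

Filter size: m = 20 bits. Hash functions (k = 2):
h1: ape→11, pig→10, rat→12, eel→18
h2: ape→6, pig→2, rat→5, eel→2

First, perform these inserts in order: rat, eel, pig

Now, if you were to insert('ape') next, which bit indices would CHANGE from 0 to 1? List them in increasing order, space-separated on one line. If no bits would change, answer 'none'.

Answer: 6 11

Derivation:
Start: bits=00000000000000000000
After insert 'rat': sets bits 5 12 -> bits=00000100000010000000
After insert 'eel': sets bits 2 18 -> bits=00100100000010000010
After insert 'pig': sets bits 2 10 -> bits=00100100001010000010
insert 'ape' would touch bits 6 11; currently bit6=0, bit11=0
Bits that are 0 among those (would change 0->1): 6 11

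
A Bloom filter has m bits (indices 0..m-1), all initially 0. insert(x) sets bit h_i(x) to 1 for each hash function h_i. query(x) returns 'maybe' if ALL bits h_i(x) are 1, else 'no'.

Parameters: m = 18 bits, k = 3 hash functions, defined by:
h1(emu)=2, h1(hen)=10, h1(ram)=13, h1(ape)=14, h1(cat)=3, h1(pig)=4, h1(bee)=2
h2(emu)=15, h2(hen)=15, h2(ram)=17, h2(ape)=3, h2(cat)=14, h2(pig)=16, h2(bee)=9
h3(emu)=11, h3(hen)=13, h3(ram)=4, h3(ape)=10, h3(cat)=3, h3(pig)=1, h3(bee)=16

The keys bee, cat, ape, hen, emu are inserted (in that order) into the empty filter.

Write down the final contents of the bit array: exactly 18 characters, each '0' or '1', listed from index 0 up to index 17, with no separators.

Answer: 001100000111011110

Derivation:
Start: bits=000000000000000000
After insert 'bee': sets bits 2 9 16 -> bits=001000000100000010
After insert 'cat': sets bits 3 14 -> bits=001100000100001010
After insert 'ape': sets bits 3 10 14 -> bits=001100000110001010
After insert 'hen': sets bits 10 13 15 -> bits=001100000110011110
After insert 'emu': sets bits 2 11 15 -> bits=001100000111011110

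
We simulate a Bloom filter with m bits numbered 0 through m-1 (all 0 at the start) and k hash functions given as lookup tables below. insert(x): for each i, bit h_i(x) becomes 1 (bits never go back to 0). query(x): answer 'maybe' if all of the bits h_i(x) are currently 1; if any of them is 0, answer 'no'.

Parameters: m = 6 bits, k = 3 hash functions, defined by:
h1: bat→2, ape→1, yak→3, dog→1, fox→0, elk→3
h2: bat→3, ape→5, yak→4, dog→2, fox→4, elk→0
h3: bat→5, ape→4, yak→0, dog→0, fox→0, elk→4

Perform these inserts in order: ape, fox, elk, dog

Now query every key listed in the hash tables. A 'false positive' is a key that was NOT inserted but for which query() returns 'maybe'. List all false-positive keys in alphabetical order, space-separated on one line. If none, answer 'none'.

Answer: bat yak

Derivation:
Start: bits=000000
After insert 'ape': sets bits 1 4 5 -> bits=010011
After insert 'fox': sets bits 0 4 -> bits=110011
After insert 'elk': sets bits 0 3 4 -> bits=110111
After insert 'dog': sets bits 0 1 2 -> bits=111111
Not inserted: bat yak — query each against bits=111111:
query bat: checks bit2=1, bit3=1, bit5=1 (all 1) -> maybe => FALSE POSITIVE
query yak: checks bit0=1, bit3=1, bit4=1 (all 1) -> maybe => FALSE POSITIVE
False positives (alphabetical): bat yak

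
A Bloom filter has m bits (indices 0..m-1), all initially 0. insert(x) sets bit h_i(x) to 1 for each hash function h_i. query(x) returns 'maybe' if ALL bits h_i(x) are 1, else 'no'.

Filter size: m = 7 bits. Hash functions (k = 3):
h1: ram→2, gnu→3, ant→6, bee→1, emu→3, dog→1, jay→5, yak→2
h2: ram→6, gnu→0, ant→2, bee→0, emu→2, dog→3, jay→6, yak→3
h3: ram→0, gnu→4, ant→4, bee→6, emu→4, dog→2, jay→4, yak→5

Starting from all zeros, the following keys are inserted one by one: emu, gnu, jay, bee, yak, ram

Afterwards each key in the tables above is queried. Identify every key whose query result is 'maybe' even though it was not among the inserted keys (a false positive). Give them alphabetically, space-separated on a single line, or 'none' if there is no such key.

Answer: ant dog

Derivation:
Start: bits=0000000
After insert 'emu': sets bits 2 3 4 -> bits=0011100
After insert 'gnu': sets bits 0 3 4 -> bits=1011100
After insert 'jay': sets bits 4 5 6 -> bits=1011111
After insert 'bee': sets bits 0 1 6 -> bits=1111111
After insert 'yak': sets bits 2 3 5 -> bits=1111111
After insert 'ram': sets bits 0 2 6 -> bits=1111111
Not inserted: ant dog — query each against bits=1111111:
query ant: checks bit2=1, bit4=1, bit6=1 (all 1) -> maybe => FALSE POSITIVE
query dog: checks bit1=1, bit2=1, bit3=1 (all 1) -> maybe => FALSE POSITIVE
False positives (alphabetical): ant dog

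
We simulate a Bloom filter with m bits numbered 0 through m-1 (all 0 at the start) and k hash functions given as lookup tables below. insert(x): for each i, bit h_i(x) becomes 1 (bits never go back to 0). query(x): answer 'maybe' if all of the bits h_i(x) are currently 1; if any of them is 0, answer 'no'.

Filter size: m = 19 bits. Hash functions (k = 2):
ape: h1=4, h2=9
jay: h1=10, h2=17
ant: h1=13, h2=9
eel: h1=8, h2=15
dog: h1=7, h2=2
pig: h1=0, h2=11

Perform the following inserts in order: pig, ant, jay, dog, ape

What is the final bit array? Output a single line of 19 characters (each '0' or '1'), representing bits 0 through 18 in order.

Start: bits=0000000000000000000
After insert 'pig': sets bits 0 11 -> bits=1000000000010000000
After insert 'ant': sets bits 9 13 -> bits=1000000001010100000
After insert 'jay': sets bits 10 17 -> bits=1000000001110100010
After insert 'dog': sets bits 2 7 -> bits=1010000101110100010
After insert 'ape': sets bits 4 9 -> bits=1010100101110100010

Answer: 1010100101110100010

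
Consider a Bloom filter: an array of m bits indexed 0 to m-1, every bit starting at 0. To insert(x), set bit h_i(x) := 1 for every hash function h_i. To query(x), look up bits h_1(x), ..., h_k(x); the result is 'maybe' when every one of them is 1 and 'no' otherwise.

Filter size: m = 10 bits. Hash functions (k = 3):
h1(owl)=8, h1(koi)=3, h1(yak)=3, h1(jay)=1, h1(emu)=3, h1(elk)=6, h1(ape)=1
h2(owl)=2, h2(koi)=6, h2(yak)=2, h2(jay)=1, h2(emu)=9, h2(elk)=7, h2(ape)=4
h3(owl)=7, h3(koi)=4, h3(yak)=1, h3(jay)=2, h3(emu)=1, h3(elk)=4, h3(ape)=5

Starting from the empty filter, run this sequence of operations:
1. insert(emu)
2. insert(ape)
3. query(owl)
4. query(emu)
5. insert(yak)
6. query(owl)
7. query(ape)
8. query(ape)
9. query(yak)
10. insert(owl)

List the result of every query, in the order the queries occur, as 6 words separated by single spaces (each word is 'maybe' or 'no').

Answer: no maybe no maybe maybe maybe

Derivation:
Start: bits=0000000000
Op 1: insert emu -> sets bits 1 3 9 -> bits=0101000001
Op 2: insert ape -> sets bits 1 4 5 -> bits=0101110001
Op 3: query owl -> checks bit2=0, bit7=0, bit8=0 (has a 0) -> no
Op 4: query emu -> checks bit1=1, bit3=1, bit9=1 (all 1) -> maybe
Op 5: insert yak -> sets bits 1 2 3 -> bits=0111110001
Op 6: query owl -> checks bit2=1, bit7=0, bit8=0 (has a 0) -> no
Op 7: query ape -> checks bit1=1, bit4=1, bit5=1 (all 1) -> maybe
Op 8: query ape -> checks bit1=1, bit4=1, bit5=1 (all 1) -> maybe
Op 9: query yak -> checks bit1=1, bit2=1, bit3=1 (all 1) -> maybe
Op 10: insert owl -> sets bits 2 7 8 -> bits=0111110111
Query results in order: no maybe no maybe maybe maybe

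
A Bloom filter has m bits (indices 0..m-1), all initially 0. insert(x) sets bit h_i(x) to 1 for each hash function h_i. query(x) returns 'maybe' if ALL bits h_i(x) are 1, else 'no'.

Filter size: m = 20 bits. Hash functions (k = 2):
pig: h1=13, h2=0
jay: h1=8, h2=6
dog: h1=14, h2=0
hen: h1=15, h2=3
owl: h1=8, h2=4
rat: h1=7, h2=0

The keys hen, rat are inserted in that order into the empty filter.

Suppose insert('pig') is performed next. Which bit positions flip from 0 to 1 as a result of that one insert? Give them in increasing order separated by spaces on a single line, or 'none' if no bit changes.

Start: bits=00000000000000000000
After insert 'hen': sets bits 3 15 -> bits=00010000000000010000
After insert 'rat': sets bits 0 7 -> bits=10010001000000010000
insert 'pig' would touch bits 0 13; currently bit0=1, bit13=0
Bits that are 0 among those (would change 0->1): 13

Answer: 13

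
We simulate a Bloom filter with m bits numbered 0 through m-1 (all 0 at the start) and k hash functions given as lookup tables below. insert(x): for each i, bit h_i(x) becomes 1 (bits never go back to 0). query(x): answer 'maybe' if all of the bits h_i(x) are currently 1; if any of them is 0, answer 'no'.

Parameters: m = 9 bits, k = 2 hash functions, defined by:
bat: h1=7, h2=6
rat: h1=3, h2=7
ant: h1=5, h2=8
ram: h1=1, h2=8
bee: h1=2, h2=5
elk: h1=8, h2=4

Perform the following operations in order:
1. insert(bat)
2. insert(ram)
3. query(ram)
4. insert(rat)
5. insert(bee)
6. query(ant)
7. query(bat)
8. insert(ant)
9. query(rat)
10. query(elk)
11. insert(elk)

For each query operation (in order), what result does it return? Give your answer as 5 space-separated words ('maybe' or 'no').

Start: bits=000000000
Op 1: insert bat -> sets bits 6 7 -> bits=000000110
Op 2: insert ram -> sets bits 1 8 -> bits=010000111
Op 3: query ram -> checks bit1=1, bit8=1 (all 1) -> maybe
Op 4: insert rat -> sets bits 3 7 -> bits=010100111
Op 5: insert bee -> sets bits 2 5 -> bits=011101111
Op 6: query ant -> checks bit5=1, bit8=1 (all 1) -> maybe
Op 7: query bat -> checks bit6=1, bit7=1 (all 1) -> maybe
Op 8: insert ant -> sets bits 5 8 -> bits=011101111
Op 9: query rat -> checks bit3=1, bit7=1 (all 1) -> maybe
Op 10: query elk -> checks bit4=0, bit8=1 (has a 0) -> no
Op 11: insert elk -> sets bits 4 8 -> bits=011111111
Query results in order: maybe maybe maybe maybe no

Answer: maybe maybe maybe maybe no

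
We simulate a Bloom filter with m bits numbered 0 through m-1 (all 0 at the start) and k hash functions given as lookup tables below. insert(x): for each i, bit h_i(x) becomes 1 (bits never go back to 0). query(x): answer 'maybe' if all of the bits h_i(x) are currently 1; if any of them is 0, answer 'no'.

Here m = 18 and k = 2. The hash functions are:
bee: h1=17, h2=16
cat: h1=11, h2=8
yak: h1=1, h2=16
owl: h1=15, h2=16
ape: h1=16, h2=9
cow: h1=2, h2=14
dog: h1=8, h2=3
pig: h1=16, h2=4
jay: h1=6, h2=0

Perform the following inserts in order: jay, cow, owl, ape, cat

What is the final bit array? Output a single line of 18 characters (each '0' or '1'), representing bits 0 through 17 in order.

Answer: 101000101101001110

Derivation:
Start: bits=000000000000000000
After insert 'jay': sets bits 0 6 -> bits=100000100000000000
After insert 'cow': sets bits 2 14 -> bits=101000100000001000
After insert 'owl': sets bits 15 16 -> bits=101000100000001110
After insert 'ape': sets bits 9 16 -> bits=101000100100001110
After insert 'cat': sets bits 8 11 -> bits=101000101101001110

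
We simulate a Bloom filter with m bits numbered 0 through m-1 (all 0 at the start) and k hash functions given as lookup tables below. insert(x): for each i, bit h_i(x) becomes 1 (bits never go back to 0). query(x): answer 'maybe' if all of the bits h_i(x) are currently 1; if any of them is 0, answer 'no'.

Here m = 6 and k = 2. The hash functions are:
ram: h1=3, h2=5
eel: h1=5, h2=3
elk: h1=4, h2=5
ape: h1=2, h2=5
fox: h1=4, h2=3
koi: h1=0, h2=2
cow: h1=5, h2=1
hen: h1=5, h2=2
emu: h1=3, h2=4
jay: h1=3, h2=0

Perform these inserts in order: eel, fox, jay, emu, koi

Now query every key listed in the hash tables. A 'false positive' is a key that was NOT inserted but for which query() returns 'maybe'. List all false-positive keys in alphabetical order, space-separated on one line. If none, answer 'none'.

Answer: ape elk hen ram

Derivation:
Start: bits=000000
After insert 'eel': sets bits 3 5 -> bits=000101
After insert 'fox': sets bits 3 4 -> bits=000111
After insert 'jay': sets bits 0 3 -> bits=100111
After insert 'emu': sets bits 3 4 -> bits=100111
After insert 'koi': sets bits 0 2 -> bits=101111
Not inserted: ape cow elk hen ram — query each against bits=101111:
query ape: checks bit2=1, bit5=1 (all 1) -> maybe => FALSE POSITIVE
query cow: checks bit1=0, bit5=1 (has a 0) -> no => not a false positive
query elk: checks bit4=1, bit5=1 (all 1) -> maybe => FALSE POSITIVE
query hen: checks bit2=1, bit5=1 (all 1) -> maybe => FALSE POSITIVE
query ram: checks bit3=1, bit5=1 (all 1) -> maybe => FALSE POSITIVE
False positives (alphabetical): ape elk hen ram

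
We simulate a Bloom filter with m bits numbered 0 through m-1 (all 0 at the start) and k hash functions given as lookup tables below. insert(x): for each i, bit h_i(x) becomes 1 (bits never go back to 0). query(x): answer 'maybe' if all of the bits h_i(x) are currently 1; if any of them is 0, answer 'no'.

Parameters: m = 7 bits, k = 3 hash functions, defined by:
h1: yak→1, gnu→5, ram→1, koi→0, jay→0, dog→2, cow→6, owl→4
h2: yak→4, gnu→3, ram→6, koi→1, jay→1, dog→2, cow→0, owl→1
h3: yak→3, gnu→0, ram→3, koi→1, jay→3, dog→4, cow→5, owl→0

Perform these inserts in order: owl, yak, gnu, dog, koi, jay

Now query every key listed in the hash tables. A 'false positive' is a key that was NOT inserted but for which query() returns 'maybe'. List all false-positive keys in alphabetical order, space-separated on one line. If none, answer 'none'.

Start: bits=0000000
After insert 'owl': sets bits 0 1 4 -> bits=1100100
After insert 'yak': sets bits 1 3 4 -> bits=1101100
After insert 'gnu': sets bits 0 3 5 -> bits=1101110
After insert 'dog': sets bits 2 4 -> bits=1111110
After insert 'koi': sets bits 0 1 -> bits=1111110
After insert 'jay': sets bits 0 1 3 -> bits=1111110
Not inserted: cow ram — query each against bits=1111110:
query cow: checks bit0=1, bit5=1, bit6=0 (has a 0) -> no => not a false positive
query ram: checks bit1=1, bit3=1, bit6=0 (has a 0) -> no => not a false positive
False positives (alphabetical): none

Answer: none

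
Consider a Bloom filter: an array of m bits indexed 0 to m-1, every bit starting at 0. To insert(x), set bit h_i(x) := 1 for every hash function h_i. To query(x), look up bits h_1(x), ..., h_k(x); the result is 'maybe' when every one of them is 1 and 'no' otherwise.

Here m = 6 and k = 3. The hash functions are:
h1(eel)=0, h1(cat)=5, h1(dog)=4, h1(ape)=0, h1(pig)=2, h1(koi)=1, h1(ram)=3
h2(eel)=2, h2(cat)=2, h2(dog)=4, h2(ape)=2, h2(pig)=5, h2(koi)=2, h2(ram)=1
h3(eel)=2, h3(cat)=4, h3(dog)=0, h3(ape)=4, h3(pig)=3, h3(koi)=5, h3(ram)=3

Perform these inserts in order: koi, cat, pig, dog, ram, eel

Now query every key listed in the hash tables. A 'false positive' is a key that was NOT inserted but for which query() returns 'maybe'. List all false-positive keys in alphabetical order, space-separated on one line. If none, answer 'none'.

Answer: ape

Derivation:
Start: bits=000000
After insert 'koi': sets bits 1 2 5 -> bits=011001
After insert 'cat': sets bits 2 4 5 -> bits=011011
After insert 'pig': sets bits 2 3 5 -> bits=011111
After insert 'dog': sets bits 0 4 -> bits=111111
After insert 'ram': sets bits 1 3 -> bits=111111
After insert 'eel': sets bits 0 2 -> bits=111111
Not inserted: ape — query each against bits=111111:
query ape: checks bit0=1, bit2=1, bit4=1 (all 1) -> maybe => FALSE POSITIVE
False positives (alphabetical): ape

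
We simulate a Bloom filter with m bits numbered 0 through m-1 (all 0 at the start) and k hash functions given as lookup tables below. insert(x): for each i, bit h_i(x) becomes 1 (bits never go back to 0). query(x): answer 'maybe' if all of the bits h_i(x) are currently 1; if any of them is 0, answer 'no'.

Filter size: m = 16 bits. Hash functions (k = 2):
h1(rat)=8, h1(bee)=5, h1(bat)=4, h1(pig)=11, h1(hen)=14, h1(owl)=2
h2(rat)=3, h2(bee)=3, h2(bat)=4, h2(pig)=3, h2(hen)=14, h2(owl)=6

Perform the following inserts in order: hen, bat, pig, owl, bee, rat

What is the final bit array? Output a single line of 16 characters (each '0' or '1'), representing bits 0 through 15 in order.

Answer: 0011111010010010

Derivation:
Start: bits=0000000000000000
After insert 'hen': sets bits 14 -> bits=0000000000000010
After insert 'bat': sets bits 4 -> bits=0000100000000010
After insert 'pig': sets bits 3 11 -> bits=0001100000010010
After insert 'owl': sets bits 2 6 -> bits=0011101000010010
After insert 'bee': sets bits 3 5 -> bits=0011111000010010
After insert 'rat': sets bits 3 8 -> bits=0011111010010010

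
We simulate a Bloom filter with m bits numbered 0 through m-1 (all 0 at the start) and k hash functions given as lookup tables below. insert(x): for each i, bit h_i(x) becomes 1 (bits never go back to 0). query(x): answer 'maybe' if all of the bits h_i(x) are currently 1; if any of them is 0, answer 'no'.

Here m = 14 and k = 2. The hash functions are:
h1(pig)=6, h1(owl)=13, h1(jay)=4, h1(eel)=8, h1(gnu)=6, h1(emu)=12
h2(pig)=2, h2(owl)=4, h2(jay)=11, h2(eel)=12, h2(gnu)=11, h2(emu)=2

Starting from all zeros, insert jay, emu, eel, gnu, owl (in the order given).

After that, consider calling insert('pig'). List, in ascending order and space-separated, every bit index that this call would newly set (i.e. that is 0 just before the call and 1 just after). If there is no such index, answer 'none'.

Answer: none

Derivation:
Start: bits=00000000000000
After insert 'jay': sets bits 4 11 -> bits=00001000000100
After insert 'emu': sets bits 2 12 -> bits=00101000000110
After insert 'eel': sets bits 8 12 -> bits=00101000100110
After insert 'gnu': sets bits 6 11 -> bits=00101010100110
After insert 'owl': sets bits 4 13 -> bits=00101010100111
insert 'pig' would touch bits 2 6; currently bit2=1, bit6=1
Bits that are 0 among those (would change 0->1): none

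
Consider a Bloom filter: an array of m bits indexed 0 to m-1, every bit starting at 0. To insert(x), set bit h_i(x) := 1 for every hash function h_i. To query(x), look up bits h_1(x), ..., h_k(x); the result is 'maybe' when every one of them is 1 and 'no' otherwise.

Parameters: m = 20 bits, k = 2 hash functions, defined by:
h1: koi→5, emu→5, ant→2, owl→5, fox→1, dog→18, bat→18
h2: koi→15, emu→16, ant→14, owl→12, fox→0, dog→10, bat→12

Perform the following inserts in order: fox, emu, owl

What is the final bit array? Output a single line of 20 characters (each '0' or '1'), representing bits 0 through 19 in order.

Start: bits=00000000000000000000
After insert 'fox': sets bits 0 1 -> bits=11000000000000000000
After insert 'emu': sets bits 5 16 -> bits=11000100000000001000
After insert 'owl': sets bits 5 12 -> bits=11000100000010001000

Answer: 11000100000010001000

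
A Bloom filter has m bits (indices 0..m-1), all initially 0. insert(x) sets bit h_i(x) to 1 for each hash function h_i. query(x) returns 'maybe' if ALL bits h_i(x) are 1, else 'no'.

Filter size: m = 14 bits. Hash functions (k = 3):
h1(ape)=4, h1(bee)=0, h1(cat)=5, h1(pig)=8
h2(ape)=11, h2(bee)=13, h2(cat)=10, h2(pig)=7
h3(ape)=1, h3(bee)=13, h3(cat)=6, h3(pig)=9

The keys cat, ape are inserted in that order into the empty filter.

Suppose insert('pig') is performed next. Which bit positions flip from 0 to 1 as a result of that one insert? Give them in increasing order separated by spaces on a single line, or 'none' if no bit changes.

Start: bits=00000000000000
After insert 'cat': sets bits 5 6 10 -> bits=00000110001000
After insert 'ape': sets bits 1 4 11 -> bits=01001110001100
insert 'pig' would touch bits 7 8 9; currently bit7=0, bit8=0, bit9=0
Bits that are 0 among those (would change 0->1): 7 8 9

Answer: 7 8 9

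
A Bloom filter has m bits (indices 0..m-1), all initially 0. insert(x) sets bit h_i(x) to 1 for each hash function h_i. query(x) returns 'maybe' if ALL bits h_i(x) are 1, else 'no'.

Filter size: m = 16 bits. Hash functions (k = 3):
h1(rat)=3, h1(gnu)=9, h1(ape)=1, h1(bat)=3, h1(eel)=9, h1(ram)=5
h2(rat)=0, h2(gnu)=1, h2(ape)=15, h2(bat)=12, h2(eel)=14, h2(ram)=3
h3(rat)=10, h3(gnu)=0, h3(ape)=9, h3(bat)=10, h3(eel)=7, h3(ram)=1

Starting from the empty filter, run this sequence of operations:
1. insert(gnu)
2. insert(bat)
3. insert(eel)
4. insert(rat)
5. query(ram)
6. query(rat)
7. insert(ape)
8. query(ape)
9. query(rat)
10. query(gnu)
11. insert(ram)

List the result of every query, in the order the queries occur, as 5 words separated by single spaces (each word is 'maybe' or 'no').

Answer: no maybe maybe maybe maybe

Derivation:
Start: bits=0000000000000000
Op 1: insert gnu -> sets bits 0 1 9 -> bits=1100000001000000
Op 2: insert bat -> sets bits 3 10 12 -> bits=1101000001101000
Op 3: insert eel -> sets bits 7 9 14 -> bits=1101000101101010
Op 4: insert rat -> sets bits 0 3 10 -> bits=1101000101101010
Op 5: query ram -> checks bit1=1, bit3=1, bit5=0 (has a 0) -> no
Op 6: query rat -> checks bit0=1, bit3=1, bit10=1 (all 1) -> maybe
Op 7: insert ape -> sets bits 1 9 15 -> bits=1101000101101011
Op 8: query ape -> checks bit1=1, bit9=1, bit15=1 (all 1) -> maybe
Op 9: query rat -> checks bit0=1, bit3=1, bit10=1 (all 1) -> maybe
Op 10: query gnu -> checks bit0=1, bit1=1, bit9=1 (all 1) -> maybe
Op 11: insert ram -> sets bits 1 3 5 -> bits=1101010101101011
Query results in order: no maybe maybe maybe maybe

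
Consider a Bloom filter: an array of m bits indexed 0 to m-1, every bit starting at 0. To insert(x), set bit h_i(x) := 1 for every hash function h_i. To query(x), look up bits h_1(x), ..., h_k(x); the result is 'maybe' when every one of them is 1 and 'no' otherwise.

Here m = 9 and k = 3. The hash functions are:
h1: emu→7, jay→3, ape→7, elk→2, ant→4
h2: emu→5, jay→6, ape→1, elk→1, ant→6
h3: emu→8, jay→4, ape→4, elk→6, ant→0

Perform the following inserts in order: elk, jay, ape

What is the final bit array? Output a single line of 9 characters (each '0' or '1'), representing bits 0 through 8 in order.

Start: bits=000000000
After insert 'elk': sets bits 1 2 6 -> bits=011000100
After insert 'jay': sets bits 3 4 6 -> bits=011110100
After insert 'ape': sets bits 1 4 7 -> bits=011110110

Answer: 011110110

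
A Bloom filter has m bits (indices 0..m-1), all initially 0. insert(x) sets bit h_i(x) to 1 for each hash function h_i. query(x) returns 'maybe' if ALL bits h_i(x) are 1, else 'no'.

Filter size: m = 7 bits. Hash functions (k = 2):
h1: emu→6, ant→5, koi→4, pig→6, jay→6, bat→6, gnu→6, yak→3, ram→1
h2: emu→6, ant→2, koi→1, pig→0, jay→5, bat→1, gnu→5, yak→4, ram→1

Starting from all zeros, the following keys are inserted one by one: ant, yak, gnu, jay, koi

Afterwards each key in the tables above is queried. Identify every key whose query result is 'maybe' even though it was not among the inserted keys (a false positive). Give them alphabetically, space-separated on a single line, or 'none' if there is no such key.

Start: bits=0000000
After insert 'ant': sets bits 2 5 -> bits=0010010
After insert 'yak': sets bits 3 4 -> bits=0011110
After insert 'gnu': sets bits 5 6 -> bits=0011111
After insert 'jay': sets bits 5 6 -> bits=0011111
After insert 'koi': sets bits 1 4 -> bits=0111111
Not inserted: bat emu pig ram — query each against bits=0111111:
query bat: checks bit1=1, bit6=1 (all 1) -> maybe => FALSE POSITIVE
query emu: checks bit6=1 (all 1) -> maybe => FALSE POSITIVE
query pig: checks bit0=0, bit6=1 (has a 0) -> no => not a false positive
query ram: checks bit1=1 (all 1) -> maybe => FALSE POSITIVE
False positives (alphabetical): bat emu ram

Answer: bat emu ram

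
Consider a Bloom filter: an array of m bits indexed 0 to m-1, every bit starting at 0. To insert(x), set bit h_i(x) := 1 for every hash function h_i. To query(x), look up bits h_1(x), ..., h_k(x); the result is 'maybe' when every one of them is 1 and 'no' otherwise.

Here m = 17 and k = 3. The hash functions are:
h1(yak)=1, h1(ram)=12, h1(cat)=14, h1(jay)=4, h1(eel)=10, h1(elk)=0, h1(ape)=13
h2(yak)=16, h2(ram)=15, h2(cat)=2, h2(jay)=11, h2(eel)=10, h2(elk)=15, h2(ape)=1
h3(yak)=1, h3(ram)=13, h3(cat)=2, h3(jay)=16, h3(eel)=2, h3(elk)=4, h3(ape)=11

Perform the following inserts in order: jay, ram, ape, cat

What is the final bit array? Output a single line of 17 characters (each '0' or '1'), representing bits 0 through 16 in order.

Answer: 01101000000111111

Derivation:
Start: bits=00000000000000000
After insert 'jay': sets bits 4 11 16 -> bits=00001000000100001
After insert 'ram': sets bits 12 13 15 -> bits=00001000000111011
After insert 'ape': sets bits 1 11 13 -> bits=01001000000111011
After insert 'cat': sets bits 2 14 -> bits=01101000000111111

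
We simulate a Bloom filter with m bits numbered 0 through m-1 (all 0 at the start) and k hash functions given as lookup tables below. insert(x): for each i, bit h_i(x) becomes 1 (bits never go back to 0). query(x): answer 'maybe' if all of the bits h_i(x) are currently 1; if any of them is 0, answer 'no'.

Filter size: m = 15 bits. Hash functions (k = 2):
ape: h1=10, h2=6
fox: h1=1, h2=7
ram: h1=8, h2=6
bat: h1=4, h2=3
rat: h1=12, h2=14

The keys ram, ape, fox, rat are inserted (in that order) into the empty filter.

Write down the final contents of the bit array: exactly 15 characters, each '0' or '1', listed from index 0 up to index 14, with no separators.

Start: bits=000000000000000
After insert 'ram': sets bits 6 8 -> bits=000000101000000
After insert 'ape': sets bits 6 10 -> bits=000000101010000
After insert 'fox': sets bits 1 7 -> bits=010000111010000
After insert 'rat': sets bits 12 14 -> bits=010000111010101

Answer: 010000111010101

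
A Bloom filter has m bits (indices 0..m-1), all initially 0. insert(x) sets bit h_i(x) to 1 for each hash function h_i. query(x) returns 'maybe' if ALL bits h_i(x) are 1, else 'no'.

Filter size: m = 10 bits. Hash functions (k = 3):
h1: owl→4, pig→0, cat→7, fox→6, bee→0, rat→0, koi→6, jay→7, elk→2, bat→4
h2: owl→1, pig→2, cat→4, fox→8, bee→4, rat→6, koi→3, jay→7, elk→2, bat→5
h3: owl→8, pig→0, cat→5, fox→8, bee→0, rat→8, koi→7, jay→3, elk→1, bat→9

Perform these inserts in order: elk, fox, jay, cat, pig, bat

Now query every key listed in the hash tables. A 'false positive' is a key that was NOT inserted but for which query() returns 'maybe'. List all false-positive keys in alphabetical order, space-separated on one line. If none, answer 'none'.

Answer: bee koi owl rat

Derivation:
Start: bits=0000000000
After insert 'elk': sets bits 1 2 -> bits=0110000000
After insert 'fox': sets bits 6 8 -> bits=0110001010
After insert 'jay': sets bits 3 7 -> bits=0111001110
After insert 'cat': sets bits 4 5 7 -> bits=0111111110
After insert 'pig': sets bits 0 2 -> bits=1111111110
After insert 'bat': sets bits 4 5 9 -> bits=1111111111
Not inserted: bee koi owl rat — query each against bits=1111111111:
query bee: checks bit0=1, bit4=1 (all 1) -> maybe => FALSE POSITIVE
query koi: checks bit3=1, bit6=1, bit7=1 (all 1) -> maybe => FALSE POSITIVE
query owl: checks bit1=1, bit4=1, bit8=1 (all 1) -> maybe => FALSE POSITIVE
query rat: checks bit0=1, bit6=1, bit8=1 (all 1) -> maybe => FALSE POSITIVE
False positives (alphabetical): bee koi owl rat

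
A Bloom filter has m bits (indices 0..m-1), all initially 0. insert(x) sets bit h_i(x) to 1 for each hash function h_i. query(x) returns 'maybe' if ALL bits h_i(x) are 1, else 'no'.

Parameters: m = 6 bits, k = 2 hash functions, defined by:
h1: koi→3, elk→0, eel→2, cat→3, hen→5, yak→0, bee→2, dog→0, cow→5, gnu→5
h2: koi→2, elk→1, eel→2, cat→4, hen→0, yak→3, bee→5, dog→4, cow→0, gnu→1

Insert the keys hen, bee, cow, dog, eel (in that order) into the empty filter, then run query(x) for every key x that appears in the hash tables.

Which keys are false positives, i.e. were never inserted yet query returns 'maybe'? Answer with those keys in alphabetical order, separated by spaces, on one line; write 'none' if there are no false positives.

Start: bits=000000
After insert 'hen': sets bits 0 5 -> bits=100001
After insert 'bee': sets bits 2 5 -> bits=101001
After insert 'cow': sets bits 0 5 -> bits=101001
After insert 'dog': sets bits 0 4 -> bits=101011
After insert 'eel': sets bits 2 -> bits=101011
Not inserted: cat elk gnu koi yak — query each against bits=101011:
query cat: checks bit3=0, bit4=1 (has a 0) -> no => not a false positive
query elk: checks bit0=1, bit1=0 (has a 0) -> no => not a false positive
query gnu: checks bit1=0, bit5=1 (has a 0) -> no => not a false positive
query koi: checks bit2=1, bit3=0 (has a 0) -> no => not a false positive
query yak: checks bit0=1, bit3=0 (has a 0) -> no => not a false positive
False positives (alphabetical): none

Answer: none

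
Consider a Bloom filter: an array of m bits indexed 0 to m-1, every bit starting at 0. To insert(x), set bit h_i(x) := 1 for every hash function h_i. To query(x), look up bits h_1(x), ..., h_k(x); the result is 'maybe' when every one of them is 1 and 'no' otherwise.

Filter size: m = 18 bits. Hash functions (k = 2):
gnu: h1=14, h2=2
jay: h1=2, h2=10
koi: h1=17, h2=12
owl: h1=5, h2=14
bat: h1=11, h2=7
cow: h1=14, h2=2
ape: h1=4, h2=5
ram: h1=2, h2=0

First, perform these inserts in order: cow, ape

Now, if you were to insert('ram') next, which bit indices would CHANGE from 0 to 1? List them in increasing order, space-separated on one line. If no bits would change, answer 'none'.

Answer: 0

Derivation:
Start: bits=000000000000000000
After insert 'cow': sets bits 2 14 -> bits=001000000000001000
After insert 'ape': sets bits 4 5 -> bits=001011000000001000
insert 'ram' would touch bits 0 2; currently bit0=0, bit2=1
Bits that are 0 among those (would change 0->1): 0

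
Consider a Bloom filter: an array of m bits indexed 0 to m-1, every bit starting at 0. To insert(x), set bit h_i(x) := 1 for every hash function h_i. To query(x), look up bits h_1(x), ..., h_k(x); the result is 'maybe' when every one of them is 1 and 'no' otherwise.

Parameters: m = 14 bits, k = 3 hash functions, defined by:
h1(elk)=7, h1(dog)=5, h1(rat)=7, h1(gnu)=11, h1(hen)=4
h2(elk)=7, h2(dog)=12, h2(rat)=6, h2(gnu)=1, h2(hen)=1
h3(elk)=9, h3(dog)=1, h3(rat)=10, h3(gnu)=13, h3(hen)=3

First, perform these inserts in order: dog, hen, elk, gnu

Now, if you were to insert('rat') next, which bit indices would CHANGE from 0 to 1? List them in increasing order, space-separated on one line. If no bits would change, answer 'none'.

Start: bits=00000000000000
After insert 'dog': sets bits 1 5 12 -> bits=01000100000010
After insert 'hen': sets bits 1 3 4 -> bits=01011100000010
After insert 'elk': sets bits 7 9 -> bits=01011101010010
After insert 'gnu': sets bits 1 11 13 -> bits=01011101010111
insert 'rat' would touch bits 6 7 10; currently bit6=0, bit7=1, bit10=0
Bits that are 0 among those (would change 0->1): 6 10

Answer: 6 10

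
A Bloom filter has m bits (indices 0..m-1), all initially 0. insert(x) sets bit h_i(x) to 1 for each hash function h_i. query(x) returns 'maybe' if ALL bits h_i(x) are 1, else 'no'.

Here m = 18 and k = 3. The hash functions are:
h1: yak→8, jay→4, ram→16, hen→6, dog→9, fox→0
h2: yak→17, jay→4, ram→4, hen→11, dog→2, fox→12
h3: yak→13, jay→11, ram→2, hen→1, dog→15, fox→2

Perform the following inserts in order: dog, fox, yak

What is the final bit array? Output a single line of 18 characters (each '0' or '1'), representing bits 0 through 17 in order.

Answer: 101000001100110101

Derivation:
Start: bits=000000000000000000
After insert 'dog': sets bits 2 9 15 -> bits=001000000100000100
After insert 'fox': sets bits 0 2 12 -> bits=101000000100100100
After insert 'yak': sets bits 8 13 17 -> bits=101000001100110101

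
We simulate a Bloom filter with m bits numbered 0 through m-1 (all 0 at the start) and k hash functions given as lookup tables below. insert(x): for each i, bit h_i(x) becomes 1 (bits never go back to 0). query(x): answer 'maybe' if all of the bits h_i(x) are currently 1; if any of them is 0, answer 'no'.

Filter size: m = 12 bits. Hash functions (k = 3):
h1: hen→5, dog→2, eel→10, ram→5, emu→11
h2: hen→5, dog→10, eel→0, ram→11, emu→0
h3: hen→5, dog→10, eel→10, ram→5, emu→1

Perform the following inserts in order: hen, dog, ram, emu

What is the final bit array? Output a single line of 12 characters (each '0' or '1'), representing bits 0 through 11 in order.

Answer: 111001000011

Derivation:
Start: bits=000000000000
After insert 'hen': sets bits 5 -> bits=000001000000
After insert 'dog': sets bits 2 10 -> bits=001001000010
After insert 'ram': sets bits 5 11 -> bits=001001000011
After insert 'emu': sets bits 0 1 11 -> bits=111001000011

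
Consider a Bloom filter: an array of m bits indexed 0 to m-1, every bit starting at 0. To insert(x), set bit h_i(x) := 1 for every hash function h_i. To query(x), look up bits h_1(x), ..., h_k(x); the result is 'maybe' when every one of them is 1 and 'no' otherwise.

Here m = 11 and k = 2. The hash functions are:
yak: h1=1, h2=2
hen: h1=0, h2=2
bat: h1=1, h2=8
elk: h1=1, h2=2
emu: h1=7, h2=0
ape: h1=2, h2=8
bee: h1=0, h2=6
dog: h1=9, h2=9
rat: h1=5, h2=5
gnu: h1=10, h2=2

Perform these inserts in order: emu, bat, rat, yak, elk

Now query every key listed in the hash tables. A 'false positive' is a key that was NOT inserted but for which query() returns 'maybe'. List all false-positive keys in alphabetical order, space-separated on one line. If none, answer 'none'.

Start: bits=00000000000
After insert 'emu': sets bits 0 7 -> bits=10000001000
After insert 'bat': sets bits 1 8 -> bits=11000001100
After insert 'rat': sets bits 5 -> bits=11000101100
After insert 'yak': sets bits 1 2 -> bits=11100101100
After insert 'elk': sets bits 1 2 -> bits=11100101100
Not inserted: ape bee dog gnu hen — query each against bits=11100101100:
query ape: checks bit2=1, bit8=1 (all 1) -> maybe => FALSE POSITIVE
query bee: checks bit0=1, bit6=0 (has a 0) -> no => not a false positive
query dog: checks bit9=0 (has a 0) -> no => not a false positive
query gnu: checks bit2=1, bit10=0 (has a 0) -> no => not a false positive
query hen: checks bit0=1, bit2=1 (all 1) -> maybe => FALSE POSITIVE
False positives (alphabetical): ape hen

Answer: ape hen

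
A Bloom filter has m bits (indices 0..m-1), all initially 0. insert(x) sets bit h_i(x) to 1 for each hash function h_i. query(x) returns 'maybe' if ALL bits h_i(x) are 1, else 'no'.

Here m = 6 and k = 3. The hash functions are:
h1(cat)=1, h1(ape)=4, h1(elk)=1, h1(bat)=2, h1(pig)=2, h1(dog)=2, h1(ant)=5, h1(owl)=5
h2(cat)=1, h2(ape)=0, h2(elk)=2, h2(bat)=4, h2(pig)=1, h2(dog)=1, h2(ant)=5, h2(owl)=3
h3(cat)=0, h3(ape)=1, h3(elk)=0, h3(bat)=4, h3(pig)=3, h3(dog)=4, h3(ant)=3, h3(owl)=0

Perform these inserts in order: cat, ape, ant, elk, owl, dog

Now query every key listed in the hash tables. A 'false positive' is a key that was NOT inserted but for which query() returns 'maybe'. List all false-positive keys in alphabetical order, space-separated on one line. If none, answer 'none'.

Start: bits=000000
After insert 'cat': sets bits 0 1 -> bits=110000
After insert 'ape': sets bits 0 1 4 -> bits=110010
After insert 'ant': sets bits 3 5 -> bits=110111
After insert 'elk': sets bits 0 1 2 -> bits=111111
After insert 'owl': sets bits 0 3 5 -> bits=111111
After insert 'dog': sets bits 1 2 4 -> bits=111111
Not inserted: bat pig — query each against bits=111111:
query bat: checks bit2=1, bit4=1 (all 1) -> maybe => FALSE POSITIVE
query pig: checks bit1=1, bit2=1, bit3=1 (all 1) -> maybe => FALSE POSITIVE
False positives (alphabetical): bat pig

Answer: bat pig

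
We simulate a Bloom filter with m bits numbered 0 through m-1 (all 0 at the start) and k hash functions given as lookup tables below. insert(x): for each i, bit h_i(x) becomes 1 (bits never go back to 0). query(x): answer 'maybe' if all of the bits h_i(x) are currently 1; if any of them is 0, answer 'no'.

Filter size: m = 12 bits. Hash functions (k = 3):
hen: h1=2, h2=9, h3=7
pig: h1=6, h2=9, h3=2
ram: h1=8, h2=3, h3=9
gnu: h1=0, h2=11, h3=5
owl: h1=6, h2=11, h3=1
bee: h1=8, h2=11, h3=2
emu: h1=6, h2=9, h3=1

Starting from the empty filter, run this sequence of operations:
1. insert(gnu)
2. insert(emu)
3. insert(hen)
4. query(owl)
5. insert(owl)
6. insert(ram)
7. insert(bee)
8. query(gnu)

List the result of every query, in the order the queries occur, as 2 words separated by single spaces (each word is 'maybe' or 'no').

Answer: maybe maybe

Derivation:
Start: bits=000000000000
Op 1: insert gnu -> sets bits 0 5 11 -> bits=100001000001
Op 2: insert emu -> sets bits 1 6 9 -> bits=110001100101
Op 3: insert hen -> sets bits 2 7 9 -> bits=111001110101
Op 4: query owl -> checks bit1=1, bit6=1, bit11=1 (all 1) -> maybe
Op 5: insert owl -> sets bits 1 6 11 -> bits=111001110101
Op 6: insert ram -> sets bits 3 8 9 -> bits=111101111101
Op 7: insert bee -> sets bits 2 8 11 -> bits=111101111101
Op 8: query gnu -> checks bit0=1, bit5=1, bit11=1 (all 1) -> maybe
Query results in order: maybe maybe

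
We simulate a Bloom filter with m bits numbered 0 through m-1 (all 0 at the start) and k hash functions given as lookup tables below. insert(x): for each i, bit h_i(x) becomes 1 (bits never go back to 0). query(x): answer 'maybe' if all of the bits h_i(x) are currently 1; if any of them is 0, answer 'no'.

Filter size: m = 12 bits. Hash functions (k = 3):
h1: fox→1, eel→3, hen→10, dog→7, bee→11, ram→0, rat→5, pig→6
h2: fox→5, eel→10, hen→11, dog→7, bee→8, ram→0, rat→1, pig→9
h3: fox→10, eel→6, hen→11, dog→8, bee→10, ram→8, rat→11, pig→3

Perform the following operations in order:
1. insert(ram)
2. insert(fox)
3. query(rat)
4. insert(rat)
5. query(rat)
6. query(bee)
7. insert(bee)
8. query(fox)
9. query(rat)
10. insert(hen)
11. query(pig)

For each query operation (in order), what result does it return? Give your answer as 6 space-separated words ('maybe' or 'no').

Start: bits=000000000000
Op 1: insert ram -> sets bits 0 8 -> bits=100000001000
Op 2: insert fox -> sets bits 1 5 10 -> bits=110001001010
Op 3: query rat -> checks bit1=1, bit5=1, bit11=0 (has a 0) -> no
Op 4: insert rat -> sets bits 1 5 11 -> bits=110001001011
Op 5: query rat -> checks bit1=1, bit5=1, bit11=1 (all 1) -> maybe
Op 6: query bee -> checks bit8=1, bit10=1, bit11=1 (all 1) -> maybe
Op 7: insert bee -> sets bits 8 10 11 -> bits=110001001011
Op 8: query fox -> checks bit1=1, bit5=1, bit10=1 (all 1) -> maybe
Op 9: query rat -> checks bit1=1, bit5=1, bit11=1 (all 1) -> maybe
Op 10: insert hen -> sets bits 10 11 -> bits=110001001011
Op 11: query pig -> checks bit3=0, bit6=0, bit9=0 (has a 0) -> no
Query results in order: no maybe maybe maybe maybe no

Answer: no maybe maybe maybe maybe no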